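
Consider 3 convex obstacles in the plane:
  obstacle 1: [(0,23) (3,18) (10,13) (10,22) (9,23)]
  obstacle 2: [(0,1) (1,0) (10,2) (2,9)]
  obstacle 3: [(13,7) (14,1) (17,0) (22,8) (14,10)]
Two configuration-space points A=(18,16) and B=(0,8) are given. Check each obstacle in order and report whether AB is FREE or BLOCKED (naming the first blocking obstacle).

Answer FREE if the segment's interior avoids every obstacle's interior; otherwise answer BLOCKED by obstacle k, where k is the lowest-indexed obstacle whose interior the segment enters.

Obstacle 1 [(0,23) (3,18) (10,13) (10,22) (9,23)]:
  edge (0,23)–(3,18): clear
  edge (3,18)–(10,13): clear
  edge (10,13)–(10,22): clear
  edge (10,22)–(9,23): clear
  edge (9,23)–(0,23): clear
  midpoint (9,12) outside
  → clear
Obstacle 2 [(0,1) (1,0) (10,2) (2,9)]:
  edge (0,1)–(1,0): clear
  edge (1,0)–(10,2): clear
  edge (10,2)–(2,9): crosses AB
  edge (2,9)–(0,1): crosses AB
  → BLOCKED
Obstacle 3 [(13,7) (14,1) (17,0) (22,8) (14,10)]:
  edge (13,7)–(14,1): clear
  edge (14,1)–(17,0): clear
  edge (17,0)–(22,8): clear
  edge (22,8)–(14,10): clear
  edge (14,10)–(13,7): clear
  midpoint (9,12) outside
  → clear

BLOCKED by obstacle 2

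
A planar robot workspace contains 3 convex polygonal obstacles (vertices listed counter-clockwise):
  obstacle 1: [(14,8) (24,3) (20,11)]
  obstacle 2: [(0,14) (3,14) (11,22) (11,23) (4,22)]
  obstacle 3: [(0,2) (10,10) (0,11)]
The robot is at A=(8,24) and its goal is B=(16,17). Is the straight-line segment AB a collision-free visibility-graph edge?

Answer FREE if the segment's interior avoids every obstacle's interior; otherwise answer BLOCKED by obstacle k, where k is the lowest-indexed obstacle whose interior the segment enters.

Obstacle 1 [(14,8) (24,3) (20,11)]:
  edge (14,8)–(24,3): clear
  edge (24,3)–(20,11): clear
  edge (20,11)–(14,8): clear
  midpoint (12,41/2) outside
  → clear
Obstacle 2 [(0,14) (3,14) (11,22) (11,23) (4,22)]:
  edge (0,14)–(3,14): clear
  edge (3,14)–(11,22): crosses AB
  edge (11,22)–(11,23): clear
  edge (11,23)–(4,22): crosses AB
  edge (4,22)–(0,14): clear
  → BLOCKED
Obstacle 3 [(0,2) (10,10) (0,11)]:
  edge (0,2)–(10,10): clear
  edge (10,10)–(0,11): clear
  edge (0,11)–(0,2): clear
  midpoint (12,41/2) outside
  → clear

BLOCKED by obstacle 2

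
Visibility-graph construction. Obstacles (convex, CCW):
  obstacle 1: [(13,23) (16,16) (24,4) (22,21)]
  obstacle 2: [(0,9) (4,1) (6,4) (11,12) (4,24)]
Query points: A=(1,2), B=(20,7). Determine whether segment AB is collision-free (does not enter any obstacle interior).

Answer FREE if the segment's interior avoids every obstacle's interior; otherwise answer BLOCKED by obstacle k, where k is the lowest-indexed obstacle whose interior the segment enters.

Obstacle 1 [(13,23) (16,16) (24,4) (22,21)]:
  edge (13,23)–(16,16): clear
  edge (16,16)–(24,4): clear
  edge (24,4)–(22,21): clear
  edge (22,21)–(13,23): clear
  midpoint (21/2,9/2) outside
  → clear
Obstacle 2 [(0,9) (4,1) (6,4) (11,12) (4,24)]:
  edge (0,9)–(4,1): crosses AB
  edge (4,1)–(6,4): crosses AB
  edge (6,4)–(11,12): clear
  edge (11,12)–(4,24): clear
  edge (4,24)–(0,9): clear
  → BLOCKED

BLOCKED by obstacle 2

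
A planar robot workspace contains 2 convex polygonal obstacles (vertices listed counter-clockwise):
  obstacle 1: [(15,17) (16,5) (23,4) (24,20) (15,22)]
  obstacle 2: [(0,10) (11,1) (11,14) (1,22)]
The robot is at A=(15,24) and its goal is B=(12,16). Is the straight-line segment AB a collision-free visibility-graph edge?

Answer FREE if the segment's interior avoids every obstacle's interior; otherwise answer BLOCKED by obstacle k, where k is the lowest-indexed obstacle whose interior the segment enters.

Obstacle 1 [(15,17) (16,5) (23,4) (24,20) (15,22)]:
  edge (15,17)–(16,5): clear
  edge (16,5)–(23,4): clear
  edge (23,4)–(24,20): clear
  edge (24,20)–(15,22): clear
  edge (15,22)–(15,17): clear
  midpoint (27/2,20) outside
  → clear
Obstacle 2 [(0,10) (11,1) (11,14) (1,22)]:
  edge (0,10)–(11,1): clear
  edge (11,1)–(11,14): clear
  edge (11,14)–(1,22): clear
  edge (1,22)–(0,10): clear
  midpoint (27/2,20) outside
  → clear

FREE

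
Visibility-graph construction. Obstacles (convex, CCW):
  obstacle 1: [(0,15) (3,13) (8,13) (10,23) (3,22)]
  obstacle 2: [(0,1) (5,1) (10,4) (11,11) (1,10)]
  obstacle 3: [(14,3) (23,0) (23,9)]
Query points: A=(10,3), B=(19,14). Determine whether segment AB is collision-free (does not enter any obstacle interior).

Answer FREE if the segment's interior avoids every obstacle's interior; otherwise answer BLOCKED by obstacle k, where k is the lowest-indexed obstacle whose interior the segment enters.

Obstacle 1 [(0,15) (3,13) (8,13) (10,23) (3,22)]:
  edge (0,15)–(3,13): clear
  edge (3,13)–(8,13): clear
  edge (8,13)–(10,23): clear
  edge (10,23)–(3,22): clear
  edge (3,22)–(0,15): clear
  midpoint (29/2,17/2) outside
  → clear
Obstacle 2 [(0,1) (5,1) (10,4) (11,11) (1,10)]:
  edge (0,1)–(5,1): clear
  edge (5,1)–(10,4): clear
  edge (10,4)–(11,11): clear
  edge (11,11)–(1,10): clear
  edge (1,10)–(0,1): clear
  midpoint (29/2,17/2) outside
  → clear
Obstacle 3 [(14,3) (23,0) (23,9)]:
  edge (14,3)–(23,0): clear
  edge (23,0)–(23,9): clear
  edge (23,9)–(14,3): clear
  midpoint (29/2,17/2) outside
  → clear

FREE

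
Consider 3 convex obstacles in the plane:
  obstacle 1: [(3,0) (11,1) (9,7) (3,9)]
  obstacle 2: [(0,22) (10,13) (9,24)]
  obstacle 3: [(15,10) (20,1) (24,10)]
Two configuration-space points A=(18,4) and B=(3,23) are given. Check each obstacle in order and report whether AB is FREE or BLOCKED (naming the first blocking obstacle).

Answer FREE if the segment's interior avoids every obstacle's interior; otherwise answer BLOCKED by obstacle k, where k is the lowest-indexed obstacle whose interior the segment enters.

Obstacle 1 [(3,0) (11,1) (9,7) (3,9)]:
  edge (3,0)–(11,1): clear
  edge (11,1)–(9,7): clear
  edge (9,7)–(3,9): clear
  edge (3,9)–(3,0): clear
  midpoint (21/2,27/2) outside
  → clear
Obstacle 2 [(0,22) (10,13) (9,24)]:
  edge (0,22)–(10,13): clear
  edge (10,13)–(9,24): crosses AB
  edge (9,24)–(0,22): crosses AB
  → BLOCKED
Obstacle 3 [(15,10) (20,1) (24,10)]:
  edge (15,10)–(20,1): clear
  edge (20,1)–(24,10): clear
  edge (24,10)–(15,10): clear
  midpoint (21/2,27/2) outside
  → clear

BLOCKED by obstacle 2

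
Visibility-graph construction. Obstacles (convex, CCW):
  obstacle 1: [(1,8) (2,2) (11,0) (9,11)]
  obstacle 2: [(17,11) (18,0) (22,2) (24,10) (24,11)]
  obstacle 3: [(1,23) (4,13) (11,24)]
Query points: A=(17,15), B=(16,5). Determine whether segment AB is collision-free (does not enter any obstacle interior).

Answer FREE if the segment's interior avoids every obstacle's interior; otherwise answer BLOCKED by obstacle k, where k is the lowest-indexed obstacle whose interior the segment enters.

Obstacle 1 [(1,8) (2,2) (11,0) (9,11)]:
  edge (1,8)–(2,2): clear
  edge (2,2)–(11,0): clear
  edge (11,0)–(9,11): clear
  edge (9,11)–(1,8): clear
  midpoint (33/2,10) outside
  → clear
Obstacle 2 [(17,11) (18,0) (22,2) (24,10) (24,11)]:
  edge (17,11)–(18,0): clear
  edge (18,0)–(22,2): clear
  edge (22,2)–(24,10): clear
  edge (24,10)–(24,11): clear
  edge (24,11)–(17,11): clear
  midpoint (33/2,10) outside
  → clear
Obstacle 3 [(1,23) (4,13) (11,24)]:
  edge (1,23)–(4,13): clear
  edge (4,13)–(11,24): clear
  edge (11,24)–(1,23): clear
  midpoint (33/2,10) outside
  → clear

FREE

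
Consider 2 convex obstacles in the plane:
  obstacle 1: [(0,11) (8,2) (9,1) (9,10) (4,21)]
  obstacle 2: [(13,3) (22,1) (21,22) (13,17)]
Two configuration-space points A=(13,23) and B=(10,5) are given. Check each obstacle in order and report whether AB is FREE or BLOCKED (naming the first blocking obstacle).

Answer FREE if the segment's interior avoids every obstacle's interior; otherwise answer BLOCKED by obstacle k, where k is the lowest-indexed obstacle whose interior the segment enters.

Obstacle 1 [(0,11) (8,2) (9,1) (9,10) (4,21)]:
  edge (0,11)–(8,2): clear
  edge (8,2)–(9,1): clear
  edge (9,1)–(9,10): clear
  edge (9,10)–(4,21): clear
  edge (4,21)–(0,11): clear
  midpoint (23/2,14) outside
  → clear
Obstacle 2 [(13,3) (22,1) (21,22) (13,17)]:
  edge (13,3)–(22,1): clear
  edge (22,1)–(21,22): clear
  edge (21,22)–(13,17): clear
  edge (13,17)–(13,3): clear
  midpoint (23/2,14) outside
  → clear

FREE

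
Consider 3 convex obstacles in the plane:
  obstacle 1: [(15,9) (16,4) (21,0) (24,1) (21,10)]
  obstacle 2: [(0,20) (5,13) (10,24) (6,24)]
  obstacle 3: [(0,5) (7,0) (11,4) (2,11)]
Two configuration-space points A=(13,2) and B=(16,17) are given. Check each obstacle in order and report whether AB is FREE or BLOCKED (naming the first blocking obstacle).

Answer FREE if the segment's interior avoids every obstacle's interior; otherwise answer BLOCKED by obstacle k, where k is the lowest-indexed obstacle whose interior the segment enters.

FREE

Obstacle 1 [(15,9) (16,4) (21,0) (24,1) (21,10)]:
  edge (15,9)–(16,4): clear
  edge (16,4)–(21,0): clear
  edge (21,0)–(24,1): clear
  edge (24,1)–(21,10): clear
  edge (21,10)–(15,9): clear
  midpoint (29/2,19/2) outside
  → clear
Obstacle 2 [(0,20) (5,13) (10,24) (6,24)]:
  edge (0,20)–(5,13): clear
  edge (5,13)–(10,24): clear
  edge (10,24)–(6,24): clear
  edge (6,24)–(0,20): clear
  midpoint (29/2,19/2) outside
  → clear
Obstacle 3 [(0,5) (7,0) (11,4) (2,11)]:
  edge (0,5)–(7,0): clear
  edge (7,0)–(11,4): clear
  edge (11,4)–(2,11): clear
  edge (2,11)–(0,5): clear
  midpoint (29/2,19/2) outside
  → clear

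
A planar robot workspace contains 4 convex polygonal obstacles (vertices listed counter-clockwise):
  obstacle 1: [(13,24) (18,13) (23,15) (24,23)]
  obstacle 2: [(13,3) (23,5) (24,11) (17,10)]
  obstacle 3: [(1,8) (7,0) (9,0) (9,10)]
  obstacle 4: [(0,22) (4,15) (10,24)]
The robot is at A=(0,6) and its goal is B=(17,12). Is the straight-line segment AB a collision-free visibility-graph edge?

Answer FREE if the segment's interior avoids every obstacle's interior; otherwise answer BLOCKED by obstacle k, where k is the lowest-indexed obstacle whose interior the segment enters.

BLOCKED by obstacle 3

Obstacle 1 [(13,24) (18,13) (23,15) (24,23)]:
  edge (13,24)–(18,13): clear
  edge (18,13)–(23,15): clear
  edge (23,15)–(24,23): clear
  edge (24,23)–(13,24): clear
  midpoint (17/2,9) outside
  → clear
Obstacle 2 [(13,3) (23,5) (24,11) (17,10)]:
  edge (13,3)–(23,5): clear
  edge (23,5)–(24,11): clear
  edge (24,11)–(17,10): clear
  edge (17,10)–(13,3): clear
  midpoint (17/2,9) outside
  → clear
Obstacle 3 [(1,8) (7,0) (9,0) (9,10)]:
  edge (1,8)–(7,0): crosses AB
  edge (7,0)–(9,0): clear
  edge (9,0)–(9,10): crosses AB
  edge (9,10)–(1,8): clear
  → BLOCKED
Obstacle 4 [(0,22) (4,15) (10,24)]:
  edge (0,22)–(4,15): clear
  edge (4,15)–(10,24): clear
  edge (10,24)–(0,22): clear
  midpoint (17/2,9) outside
  → clear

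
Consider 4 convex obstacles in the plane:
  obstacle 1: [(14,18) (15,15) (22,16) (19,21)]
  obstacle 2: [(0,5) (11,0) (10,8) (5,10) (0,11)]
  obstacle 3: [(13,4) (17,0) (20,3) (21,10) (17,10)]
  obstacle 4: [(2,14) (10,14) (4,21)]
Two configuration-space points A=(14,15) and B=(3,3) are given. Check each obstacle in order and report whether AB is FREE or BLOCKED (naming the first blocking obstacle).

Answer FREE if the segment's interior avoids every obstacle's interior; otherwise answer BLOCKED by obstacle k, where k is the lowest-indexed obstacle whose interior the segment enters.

BLOCKED by obstacle 2

Obstacle 1 [(14,18) (15,15) (22,16) (19,21)]:
  edge (14,18)–(15,15): clear
  edge (15,15)–(22,16): clear
  edge (22,16)–(19,21): clear
  edge (19,21)–(14,18): clear
  midpoint (17/2,9) outside
  → clear
Obstacle 2 [(0,5) (11,0) (10,8) (5,10) (0,11)]:
  edge (0,5)–(11,0): crosses AB
  edge (11,0)–(10,8): clear
  edge (10,8)–(5,10): crosses AB
  edge (5,10)–(0,11): clear
  edge (0,11)–(0,5): clear
  → BLOCKED
Obstacle 3 [(13,4) (17,0) (20,3) (21,10) (17,10)]:
  edge (13,4)–(17,0): clear
  edge (17,0)–(20,3): clear
  edge (20,3)–(21,10): clear
  edge (21,10)–(17,10): clear
  edge (17,10)–(13,4): clear
  midpoint (17/2,9) outside
  → clear
Obstacle 4 [(2,14) (10,14) (4,21)]:
  edge (2,14)–(10,14): clear
  edge (10,14)–(4,21): clear
  edge (4,21)–(2,14): clear
  midpoint (17/2,9) outside
  → clear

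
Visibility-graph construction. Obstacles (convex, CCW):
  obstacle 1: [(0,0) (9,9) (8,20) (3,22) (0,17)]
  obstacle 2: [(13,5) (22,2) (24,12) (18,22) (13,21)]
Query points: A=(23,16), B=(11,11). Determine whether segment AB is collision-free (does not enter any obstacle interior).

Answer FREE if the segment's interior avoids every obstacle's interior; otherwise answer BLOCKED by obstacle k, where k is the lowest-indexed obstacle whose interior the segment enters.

BLOCKED by obstacle 2

Obstacle 1 [(0,0) (9,9) (8,20) (3,22) (0,17)]:
  edge (0,0)–(9,9): clear
  edge (9,9)–(8,20): clear
  edge (8,20)–(3,22): clear
  edge (3,22)–(0,17): clear
  edge (0,17)–(0,0): clear
  midpoint (17,27/2) outside
  → clear
Obstacle 2 [(13,5) (22,2) (24,12) (18,22) (13,21)]:
  edge (13,5)–(22,2): clear
  edge (22,2)–(24,12): clear
  edge (24,12)–(18,22): crosses AB
  edge (18,22)–(13,21): clear
  edge (13,21)–(13,5): crosses AB
  → BLOCKED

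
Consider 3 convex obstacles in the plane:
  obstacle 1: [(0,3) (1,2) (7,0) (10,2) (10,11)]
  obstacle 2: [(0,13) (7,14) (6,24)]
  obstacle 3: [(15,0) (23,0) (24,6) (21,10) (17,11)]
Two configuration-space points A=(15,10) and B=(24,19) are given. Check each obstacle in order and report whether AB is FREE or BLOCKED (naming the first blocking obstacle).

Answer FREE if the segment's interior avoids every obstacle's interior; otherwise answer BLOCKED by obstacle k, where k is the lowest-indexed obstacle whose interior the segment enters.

Obstacle 1 [(0,3) (1,2) (7,0) (10,2) (10,11)]:
  edge (0,3)–(1,2): clear
  edge (1,2)–(7,0): clear
  edge (7,0)–(10,2): clear
  edge (10,2)–(10,11): clear
  edge (10,11)–(0,3): clear
  midpoint (39/2,29/2) outside
  → clear
Obstacle 2 [(0,13) (7,14) (6,24)]:
  edge (0,13)–(7,14): clear
  edge (7,14)–(6,24): clear
  edge (6,24)–(0,13): clear
  midpoint (39/2,29/2) outside
  → clear
Obstacle 3 [(15,0) (23,0) (24,6) (21,10) (17,11)]:
  edge (15,0)–(23,0): clear
  edge (23,0)–(24,6): clear
  edge (24,6)–(21,10): clear
  edge (21,10)–(17,11): clear
  edge (17,11)–(15,0): clear
  midpoint (39/2,29/2) outside
  → clear

FREE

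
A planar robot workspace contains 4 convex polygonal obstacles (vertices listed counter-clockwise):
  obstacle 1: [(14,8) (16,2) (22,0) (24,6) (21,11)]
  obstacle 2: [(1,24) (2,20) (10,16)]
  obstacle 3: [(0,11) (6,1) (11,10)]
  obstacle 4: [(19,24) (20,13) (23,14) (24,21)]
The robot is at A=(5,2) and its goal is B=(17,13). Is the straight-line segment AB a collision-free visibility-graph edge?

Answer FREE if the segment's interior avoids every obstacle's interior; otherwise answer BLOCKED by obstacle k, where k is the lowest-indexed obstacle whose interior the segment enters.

Obstacle 1 [(14,8) (16,2) (22,0) (24,6) (21,11)]:
  edge (14,8)–(16,2): clear
  edge (16,2)–(22,0): clear
  edge (22,0)–(24,6): clear
  edge (24,6)–(21,11): clear
  edge (21,11)–(14,8): clear
  midpoint (11,15/2) outside
  → clear
Obstacle 2 [(1,24) (2,20) (10,16)]:
  edge (1,24)–(2,20): clear
  edge (2,20)–(10,16): clear
  edge (10,16)–(1,24): clear
  midpoint (11,15/2) outside
  → clear
Obstacle 3 [(0,11) (6,1) (11,10)]:
  edge (0,11)–(6,1): crosses AB
  edge (6,1)–(11,10): crosses AB
  edge (11,10)–(0,11): clear
  → BLOCKED
Obstacle 4 [(19,24) (20,13) (23,14) (24,21)]:
  edge (19,24)–(20,13): clear
  edge (20,13)–(23,14): clear
  edge (23,14)–(24,21): clear
  edge (24,21)–(19,24): clear
  midpoint (11,15/2) outside
  → clear

BLOCKED by obstacle 3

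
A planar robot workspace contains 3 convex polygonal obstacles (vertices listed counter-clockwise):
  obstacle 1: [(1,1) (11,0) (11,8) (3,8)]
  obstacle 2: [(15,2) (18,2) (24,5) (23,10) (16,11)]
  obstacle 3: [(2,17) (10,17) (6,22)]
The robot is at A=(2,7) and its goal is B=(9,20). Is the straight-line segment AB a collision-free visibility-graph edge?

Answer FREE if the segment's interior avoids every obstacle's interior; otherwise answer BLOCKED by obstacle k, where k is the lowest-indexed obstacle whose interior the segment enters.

Obstacle 1 [(1,1) (11,0) (11,8) (3,8)]:
  edge (1,1)–(11,0): clear
  edge (11,0)–(11,8): clear
  edge (11,8)–(3,8): clear
  edge (3,8)–(1,1): clear
  midpoint (11/2,27/2) outside
  → clear
Obstacle 2 [(15,2) (18,2) (24,5) (23,10) (16,11)]:
  edge (15,2)–(18,2): clear
  edge (18,2)–(24,5): clear
  edge (24,5)–(23,10): clear
  edge (23,10)–(16,11): clear
  edge (16,11)–(15,2): clear
  midpoint (11/2,27/2) outside
  → clear
Obstacle 3 [(2,17) (10,17) (6,22)]:
  edge (2,17)–(10,17): crosses AB
  edge (10,17)–(6,22): crosses AB
  edge (6,22)–(2,17): clear
  → BLOCKED

BLOCKED by obstacle 3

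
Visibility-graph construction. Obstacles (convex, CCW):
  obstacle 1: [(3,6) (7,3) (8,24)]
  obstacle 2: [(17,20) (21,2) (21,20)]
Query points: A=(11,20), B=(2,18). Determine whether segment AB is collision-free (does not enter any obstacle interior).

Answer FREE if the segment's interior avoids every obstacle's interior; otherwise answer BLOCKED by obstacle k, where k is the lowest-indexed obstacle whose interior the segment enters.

BLOCKED by obstacle 1

Obstacle 1 [(3,6) (7,3) (8,24)]:
  edge (3,6)–(7,3): clear
  edge (7,3)–(8,24): crosses AB
  edge (8,24)–(3,6): crosses AB
  → BLOCKED
Obstacle 2 [(17,20) (21,2) (21,20)]:
  edge (17,20)–(21,2): clear
  edge (21,2)–(21,20): clear
  edge (21,20)–(17,20): clear
  midpoint (13/2,19) outside
  → clear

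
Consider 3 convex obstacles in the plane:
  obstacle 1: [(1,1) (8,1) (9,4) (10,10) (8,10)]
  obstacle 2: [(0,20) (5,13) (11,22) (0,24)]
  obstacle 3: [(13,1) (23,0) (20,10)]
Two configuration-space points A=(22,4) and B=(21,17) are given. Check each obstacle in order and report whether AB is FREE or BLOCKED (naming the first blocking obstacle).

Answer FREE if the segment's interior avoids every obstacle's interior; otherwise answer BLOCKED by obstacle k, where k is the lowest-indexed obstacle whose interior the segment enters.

FREE

Obstacle 1 [(1,1) (8,1) (9,4) (10,10) (8,10)]:
  edge (1,1)–(8,1): clear
  edge (8,1)–(9,4): clear
  edge (9,4)–(10,10): clear
  edge (10,10)–(8,10): clear
  edge (8,10)–(1,1): clear
  midpoint (43/2,21/2) outside
  → clear
Obstacle 2 [(0,20) (5,13) (11,22) (0,24)]:
  edge (0,20)–(5,13): clear
  edge (5,13)–(11,22): clear
  edge (11,22)–(0,24): clear
  edge (0,24)–(0,20): clear
  midpoint (43/2,21/2) outside
  → clear
Obstacle 3 [(13,1) (23,0) (20,10)]:
  edge (13,1)–(23,0): clear
  edge (23,0)–(20,10): clear
  edge (20,10)–(13,1): clear
  midpoint (43/2,21/2) outside
  → clear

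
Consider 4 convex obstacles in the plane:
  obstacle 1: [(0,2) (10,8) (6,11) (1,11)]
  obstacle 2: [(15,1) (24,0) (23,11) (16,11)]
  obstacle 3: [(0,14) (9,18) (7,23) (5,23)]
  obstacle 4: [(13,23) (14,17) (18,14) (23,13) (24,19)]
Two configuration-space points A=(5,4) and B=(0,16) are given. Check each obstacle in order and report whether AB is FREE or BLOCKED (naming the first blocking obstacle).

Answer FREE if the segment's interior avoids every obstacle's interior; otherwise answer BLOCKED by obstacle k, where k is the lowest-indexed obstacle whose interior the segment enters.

BLOCKED by obstacle 1

Obstacle 1 [(0,2) (10,8) (6,11) (1,11)]:
  edge (0,2)–(10,8): crosses AB
  edge (10,8)–(6,11): clear
  edge (6,11)–(1,11): crosses AB
  edge (1,11)–(0,2): clear
  → BLOCKED
Obstacle 2 [(15,1) (24,0) (23,11) (16,11)]:
  edge (15,1)–(24,0): clear
  edge (24,0)–(23,11): clear
  edge (23,11)–(16,11): clear
  edge (16,11)–(15,1): clear
  midpoint (5/2,10) outside
  → clear
Obstacle 3 [(0,14) (9,18) (7,23) (5,23)]:
  edge (0,14)–(9,18): crosses AB
  edge (9,18)–(7,23): clear
  edge (7,23)–(5,23): clear
  edge (5,23)–(0,14): crosses AB
  → BLOCKED
Obstacle 4 [(13,23) (14,17) (18,14) (23,13) (24,19)]:
  edge (13,23)–(14,17): clear
  edge (14,17)–(18,14): clear
  edge (18,14)–(23,13): clear
  edge (23,13)–(24,19): clear
  edge (24,19)–(13,23): clear
  midpoint (5/2,10) outside
  → clear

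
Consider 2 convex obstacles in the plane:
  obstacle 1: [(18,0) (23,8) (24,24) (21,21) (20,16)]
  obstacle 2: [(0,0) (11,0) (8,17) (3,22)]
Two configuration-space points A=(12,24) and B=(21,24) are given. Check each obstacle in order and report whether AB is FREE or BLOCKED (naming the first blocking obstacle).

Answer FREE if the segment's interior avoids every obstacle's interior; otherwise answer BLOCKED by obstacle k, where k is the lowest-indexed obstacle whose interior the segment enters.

Obstacle 1 [(18,0) (23,8) (24,24) (21,21) (20,16)]:
  edge (18,0)–(23,8): clear
  edge (23,8)–(24,24): clear
  edge (24,24)–(21,21): clear
  edge (21,21)–(20,16): clear
  edge (20,16)–(18,0): clear
  midpoint (33/2,24) outside
  → clear
Obstacle 2 [(0,0) (11,0) (8,17) (3,22)]:
  edge (0,0)–(11,0): clear
  edge (11,0)–(8,17): clear
  edge (8,17)–(3,22): clear
  edge (3,22)–(0,0): clear
  midpoint (33/2,24) outside
  → clear

FREE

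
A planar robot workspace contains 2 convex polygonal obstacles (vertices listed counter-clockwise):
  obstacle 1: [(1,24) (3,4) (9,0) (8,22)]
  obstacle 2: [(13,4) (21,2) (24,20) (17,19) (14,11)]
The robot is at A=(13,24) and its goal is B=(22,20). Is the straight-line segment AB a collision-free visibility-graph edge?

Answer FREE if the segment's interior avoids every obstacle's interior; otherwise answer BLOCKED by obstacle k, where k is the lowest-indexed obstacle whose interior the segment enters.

FREE

Obstacle 1 [(1,24) (3,4) (9,0) (8,22)]:
  edge (1,24)–(3,4): clear
  edge (3,4)–(9,0): clear
  edge (9,0)–(8,22): clear
  edge (8,22)–(1,24): clear
  midpoint (35/2,22) outside
  → clear
Obstacle 2 [(13,4) (21,2) (24,20) (17,19) (14,11)]:
  edge (13,4)–(21,2): clear
  edge (21,2)–(24,20): clear
  edge (24,20)–(17,19): clear
  edge (17,19)–(14,11): clear
  edge (14,11)–(13,4): clear
  midpoint (35/2,22) outside
  → clear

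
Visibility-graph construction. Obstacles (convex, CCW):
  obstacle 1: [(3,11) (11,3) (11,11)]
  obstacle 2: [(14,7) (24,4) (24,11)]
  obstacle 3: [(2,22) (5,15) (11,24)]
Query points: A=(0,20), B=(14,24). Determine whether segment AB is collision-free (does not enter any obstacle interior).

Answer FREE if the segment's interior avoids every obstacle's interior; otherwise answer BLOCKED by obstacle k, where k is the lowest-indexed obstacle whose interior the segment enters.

Obstacle 1 [(3,11) (11,3) (11,11)]:
  edge (3,11)–(11,3): clear
  edge (11,3)–(11,11): clear
  edge (11,11)–(3,11): clear
  midpoint (7,22) outside
  → clear
Obstacle 2 [(14,7) (24,4) (24,11)]:
  edge (14,7)–(24,4): clear
  edge (24,4)–(24,11): clear
  edge (24,11)–(14,7): clear
  midpoint (7,22) outside
  → clear
Obstacle 3 [(2,22) (5,15) (11,24)]:
  edge (2,22)–(5,15): crosses AB
  edge (5,15)–(11,24): crosses AB
  edge (11,24)–(2,22): clear
  → BLOCKED

BLOCKED by obstacle 3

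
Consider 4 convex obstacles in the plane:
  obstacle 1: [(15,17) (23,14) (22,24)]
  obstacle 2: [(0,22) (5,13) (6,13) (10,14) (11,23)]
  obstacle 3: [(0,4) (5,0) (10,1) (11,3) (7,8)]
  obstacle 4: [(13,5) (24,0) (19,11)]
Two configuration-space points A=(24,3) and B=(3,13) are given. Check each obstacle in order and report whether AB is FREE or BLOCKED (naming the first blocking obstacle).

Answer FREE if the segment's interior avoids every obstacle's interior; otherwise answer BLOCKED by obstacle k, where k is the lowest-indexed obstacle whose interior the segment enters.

Obstacle 1 [(15,17) (23,14) (22,24)]:
  edge (15,17)–(23,14): clear
  edge (23,14)–(22,24): clear
  edge (22,24)–(15,17): clear
  midpoint (27/2,8) outside
  → clear
Obstacle 2 [(0,22) (5,13) (6,13) (10,14) (11,23)]:
  edge (0,22)–(5,13): clear
  edge (5,13)–(6,13): clear
  edge (6,13)–(10,14): clear
  edge (10,14)–(11,23): clear
  edge (11,23)–(0,22): clear
  midpoint (27/2,8) outside
  → clear
Obstacle 3 [(0,4) (5,0) (10,1) (11,3) (7,8)]:
  edge (0,4)–(5,0): clear
  edge (5,0)–(10,1): clear
  edge (10,1)–(11,3): clear
  edge (11,3)–(7,8): clear
  edge (7,8)–(0,4): clear
  midpoint (27/2,8) outside
  → clear
Obstacle 4 [(13,5) (24,0) (19,11)]:
  edge (13,5)–(24,0): clear
  edge (24,0)–(19,11): crosses AB
  edge (19,11)–(13,5): crosses AB
  → BLOCKED

BLOCKED by obstacle 4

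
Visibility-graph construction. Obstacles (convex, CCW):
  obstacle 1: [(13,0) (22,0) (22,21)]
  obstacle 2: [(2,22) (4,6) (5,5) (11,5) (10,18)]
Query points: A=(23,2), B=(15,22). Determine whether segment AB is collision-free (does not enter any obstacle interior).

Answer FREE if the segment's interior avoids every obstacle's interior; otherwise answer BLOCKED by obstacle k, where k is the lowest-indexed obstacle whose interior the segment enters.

Obstacle 1 [(13,0) (22,0) (22,21)]:
  edge (13,0)–(22,0): clear
  edge (22,0)–(22,21): crosses AB
  edge (22,21)–(13,0): crosses AB
  → BLOCKED
Obstacle 2 [(2,22) (4,6) (5,5) (11,5) (10,18)]:
  edge (2,22)–(4,6): clear
  edge (4,6)–(5,5): clear
  edge (5,5)–(11,5): clear
  edge (11,5)–(10,18): clear
  edge (10,18)–(2,22): clear
  midpoint (19,12) outside
  → clear

BLOCKED by obstacle 1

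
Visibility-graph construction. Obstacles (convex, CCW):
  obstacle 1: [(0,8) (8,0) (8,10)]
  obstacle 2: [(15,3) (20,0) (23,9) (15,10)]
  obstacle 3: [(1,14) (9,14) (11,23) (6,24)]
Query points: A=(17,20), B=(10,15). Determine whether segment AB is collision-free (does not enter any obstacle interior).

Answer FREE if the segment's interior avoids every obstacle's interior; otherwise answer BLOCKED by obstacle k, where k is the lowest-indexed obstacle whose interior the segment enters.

Obstacle 1 [(0,8) (8,0) (8,10)]:
  edge (0,8)–(8,0): clear
  edge (8,0)–(8,10): clear
  edge (8,10)–(0,8): clear
  midpoint (27/2,35/2) outside
  → clear
Obstacle 2 [(15,3) (20,0) (23,9) (15,10)]:
  edge (15,3)–(20,0): clear
  edge (20,0)–(23,9): clear
  edge (23,9)–(15,10): clear
  edge (15,10)–(15,3): clear
  midpoint (27/2,35/2) outside
  → clear
Obstacle 3 [(1,14) (9,14) (11,23) (6,24)]:
  edge (1,14)–(9,14): clear
  edge (9,14)–(11,23): clear
  edge (11,23)–(6,24): clear
  edge (6,24)–(1,14): clear
  midpoint (27/2,35/2) outside
  → clear

FREE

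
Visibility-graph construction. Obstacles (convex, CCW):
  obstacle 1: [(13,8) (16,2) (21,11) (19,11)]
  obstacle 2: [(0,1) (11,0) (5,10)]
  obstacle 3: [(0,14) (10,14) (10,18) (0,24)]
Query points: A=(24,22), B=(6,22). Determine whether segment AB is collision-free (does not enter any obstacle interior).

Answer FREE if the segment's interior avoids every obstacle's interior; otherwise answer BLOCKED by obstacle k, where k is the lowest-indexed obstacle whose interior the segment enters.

FREE

Obstacle 1 [(13,8) (16,2) (21,11) (19,11)]:
  edge (13,8)–(16,2): clear
  edge (16,2)–(21,11): clear
  edge (21,11)–(19,11): clear
  edge (19,11)–(13,8): clear
  midpoint (15,22) outside
  → clear
Obstacle 2 [(0,1) (11,0) (5,10)]:
  edge (0,1)–(11,0): clear
  edge (11,0)–(5,10): clear
  edge (5,10)–(0,1): clear
  midpoint (15,22) outside
  → clear
Obstacle 3 [(0,14) (10,14) (10,18) (0,24)]:
  edge (0,14)–(10,14): clear
  edge (10,14)–(10,18): clear
  edge (10,18)–(0,24): clear
  edge (0,24)–(0,14): clear
  midpoint (15,22) outside
  → clear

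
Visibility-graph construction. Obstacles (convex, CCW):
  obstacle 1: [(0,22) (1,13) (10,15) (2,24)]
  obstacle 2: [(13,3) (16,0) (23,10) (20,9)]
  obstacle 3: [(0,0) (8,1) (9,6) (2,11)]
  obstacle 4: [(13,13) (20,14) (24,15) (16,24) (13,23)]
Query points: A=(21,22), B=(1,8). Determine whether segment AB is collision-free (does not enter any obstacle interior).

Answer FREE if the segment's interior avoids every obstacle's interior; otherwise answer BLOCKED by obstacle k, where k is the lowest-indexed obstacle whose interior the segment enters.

Obstacle 1 [(0,22) (1,13) (10,15) (2,24)]:
  edge (0,22)–(1,13): clear
  edge (1,13)–(10,15): clear
  edge (10,15)–(2,24): clear
  edge (2,24)–(0,22): clear
  midpoint (11,15) outside
  → clear
Obstacle 2 [(13,3) (16,0) (23,10) (20,9)]:
  edge (13,3)–(16,0): clear
  edge (16,0)–(23,10): clear
  edge (23,10)–(20,9): clear
  edge (20,9)–(13,3): clear
  midpoint (11,15) outside
  → clear
Obstacle 3 [(0,0) (8,1) (9,6) (2,11)]:
  edge (0,0)–(8,1): clear
  edge (8,1)–(9,6): clear
  edge (9,6)–(2,11): crosses AB
  edge (2,11)–(0,0): crosses AB
  → BLOCKED
Obstacle 4 [(13,13) (20,14) (24,15) (16,24) (13,23)]:
  edge (13,13)–(20,14): clear
  edge (20,14)–(24,15): clear
  edge (24,15)–(16,24): crosses AB
  edge (16,24)–(13,23): clear
  edge (13,23)–(13,13): crosses AB
  → BLOCKED

BLOCKED by obstacle 3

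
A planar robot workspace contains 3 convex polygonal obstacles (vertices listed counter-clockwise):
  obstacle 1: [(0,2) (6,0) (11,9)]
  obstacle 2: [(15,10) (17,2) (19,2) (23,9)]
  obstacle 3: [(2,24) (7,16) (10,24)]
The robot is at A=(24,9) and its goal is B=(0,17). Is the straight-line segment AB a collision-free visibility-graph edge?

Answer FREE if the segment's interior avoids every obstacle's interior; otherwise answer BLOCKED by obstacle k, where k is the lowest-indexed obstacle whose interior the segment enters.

Obstacle 1 [(0,2) (6,0) (11,9)]:
  edge (0,2)–(6,0): clear
  edge (6,0)–(11,9): clear
  edge (11,9)–(0,2): clear
  midpoint (12,13) outside
  → clear
Obstacle 2 [(15,10) (17,2) (19,2) (23,9)]:
  edge (15,10)–(17,2): clear
  edge (17,2)–(19,2): clear
  edge (19,2)–(23,9): clear
  edge (23,9)–(15,10): clear
  midpoint (12,13) outside
  → clear
Obstacle 3 [(2,24) (7,16) (10,24)]:
  edge (2,24)–(7,16): clear
  edge (7,16)–(10,24): clear
  edge (10,24)–(2,24): clear
  midpoint (12,13) outside
  → clear

FREE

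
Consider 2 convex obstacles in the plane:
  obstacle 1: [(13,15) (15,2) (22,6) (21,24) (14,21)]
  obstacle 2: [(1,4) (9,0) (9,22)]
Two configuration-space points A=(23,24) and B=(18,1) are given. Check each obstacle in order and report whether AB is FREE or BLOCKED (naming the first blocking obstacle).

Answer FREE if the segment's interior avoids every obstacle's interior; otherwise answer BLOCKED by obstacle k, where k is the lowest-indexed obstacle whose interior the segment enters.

BLOCKED by obstacle 1

Obstacle 1 [(13,15) (15,2) (22,6) (21,24) (14,21)]:
  edge (13,15)–(15,2): clear
  edge (15,2)–(22,6): crosses AB
  edge (22,6)–(21,24): crosses AB
  edge (21,24)–(14,21): clear
  edge (14,21)–(13,15): clear
  → BLOCKED
Obstacle 2 [(1,4) (9,0) (9,22)]:
  edge (1,4)–(9,0): clear
  edge (9,0)–(9,22): clear
  edge (9,22)–(1,4): clear
  midpoint (41/2,25/2) outside
  → clear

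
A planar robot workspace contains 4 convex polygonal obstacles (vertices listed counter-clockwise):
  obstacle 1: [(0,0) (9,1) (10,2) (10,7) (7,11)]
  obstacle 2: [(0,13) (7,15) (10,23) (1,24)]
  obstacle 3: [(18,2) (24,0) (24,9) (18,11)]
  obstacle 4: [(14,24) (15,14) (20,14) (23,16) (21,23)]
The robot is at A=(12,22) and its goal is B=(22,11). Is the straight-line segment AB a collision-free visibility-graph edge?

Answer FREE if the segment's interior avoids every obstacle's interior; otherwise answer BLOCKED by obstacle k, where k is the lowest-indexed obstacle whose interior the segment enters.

Obstacle 1 [(0,0) (9,1) (10,2) (10,7) (7,11)]:
  edge (0,0)–(9,1): clear
  edge (9,1)–(10,2): clear
  edge (10,2)–(10,7): clear
  edge (10,7)–(7,11): clear
  edge (7,11)–(0,0): clear
  midpoint (17,33/2) outside
  → clear
Obstacle 2 [(0,13) (7,15) (10,23) (1,24)]:
  edge (0,13)–(7,15): clear
  edge (7,15)–(10,23): clear
  edge (10,23)–(1,24): clear
  edge (1,24)–(0,13): clear
  midpoint (17,33/2) outside
  → clear
Obstacle 3 [(18,2) (24,0) (24,9) (18,11)]:
  edge (18,2)–(24,0): clear
  edge (24,0)–(24,9): clear
  edge (24,9)–(18,11): clear
  edge (18,11)–(18,2): clear
  midpoint (17,33/2) outside
  → clear
Obstacle 4 [(14,24) (15,14) (20,14) (23,16) (21,23)]:
  edge (14,24)–(15,14): crosses AB
  edge (15,14)–(20,14): crosses AB
  edge (20,14)–(23,16): clear
  edge (23,16)–(21,23): clear
  edge (21,23)–(14,24): clear
  → BLOCKED

BLOCKED by obstacle 4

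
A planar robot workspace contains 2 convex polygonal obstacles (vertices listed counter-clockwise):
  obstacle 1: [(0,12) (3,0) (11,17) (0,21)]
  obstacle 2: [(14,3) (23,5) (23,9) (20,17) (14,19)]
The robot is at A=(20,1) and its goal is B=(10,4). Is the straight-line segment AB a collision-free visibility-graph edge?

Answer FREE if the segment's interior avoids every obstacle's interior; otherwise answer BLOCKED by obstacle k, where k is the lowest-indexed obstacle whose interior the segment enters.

FREE

Obstacle 1 [(0,12) (3,0) (11,17) (0,21)]:
  edge (0,12)–(3,0): clear
  edge (3,0)–(11,17): clear
  edge (11,17)–(0,21): clear
  edge (0,21)–(0,12): clear
  midpoint (15,5/2) outside
  → clear
Obstacle 2 [(14,3) (23,5) (23,9) (20,17) (14,19)]:
  edge (14,3)–(23,5): clear
  edge (23,5)–(23,9): clear
  edge (23,9)–(20,17): clear
  edge (20,17)–(14,19): clear
  edge (14,19)–(14,3): clear
  midpoint (15,5/2) outside
  → clear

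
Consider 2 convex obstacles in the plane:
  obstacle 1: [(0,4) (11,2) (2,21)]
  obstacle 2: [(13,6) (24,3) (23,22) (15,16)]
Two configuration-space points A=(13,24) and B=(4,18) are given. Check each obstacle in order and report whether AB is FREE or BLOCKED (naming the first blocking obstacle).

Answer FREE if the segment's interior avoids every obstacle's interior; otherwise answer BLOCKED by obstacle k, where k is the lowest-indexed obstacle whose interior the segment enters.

FREE

Obstacle 1 [(0,4) (11,2) (2,21)]:
  edge (0,4)–(11,2): clear
  edge (11,2)–(2,21): clear
  edge (2,21)–(0,4): clear
  midpoint (17/2,21) outside
  → clear
Obstacle 2 [(13,6) (24,3) (23,22) (15,16)]:
  edge (13,6)–(24,3): clear
  edge (24,3)–(23,22): clear
  edge (23,22)–(15,16): clear
  edge (15,16)–(13,6): clear
  midpoint (17/2,21) outside
  → clear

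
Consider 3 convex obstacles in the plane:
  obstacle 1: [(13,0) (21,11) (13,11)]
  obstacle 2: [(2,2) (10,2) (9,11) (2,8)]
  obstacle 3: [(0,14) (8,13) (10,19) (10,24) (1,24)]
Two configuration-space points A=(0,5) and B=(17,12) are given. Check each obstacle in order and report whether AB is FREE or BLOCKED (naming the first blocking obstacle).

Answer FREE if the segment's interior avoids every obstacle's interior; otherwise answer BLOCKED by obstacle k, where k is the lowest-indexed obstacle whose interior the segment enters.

Obstacle 1 [(13,0) (21,11) (13,11)]:
  edge (13,0)–(21,11): clear
  edge (21,11)–(13,11): crosses AB
  edge (13,11)–(13,0): crosses AB
  → BLOCKED
Obstacle 2 [(2,2) (10,2) (9,11) (2,8)]:
  edge (2,2)–(10,2): clear
  edge (10,2)–(9,11): crosses AB
  edge (9,11)–(2,8): clear
  edge (2,8)–(2,2): crosses AB
  → BLOCKED
Obstacle 3 [(0,14) (8,13) (10,19) (10,24) (1,24)]:
  edge (0,14)–(8,13): clear
  edge (8,13)–(10,19): clear
  edge (10,19)–(10,24): clear
  edge (10,24)–(1,24): clear
  edge (1,24)–(0,14): clear
  midpoint (17/2,17/2) outside
  → clear

BLOCKED by obstacle 1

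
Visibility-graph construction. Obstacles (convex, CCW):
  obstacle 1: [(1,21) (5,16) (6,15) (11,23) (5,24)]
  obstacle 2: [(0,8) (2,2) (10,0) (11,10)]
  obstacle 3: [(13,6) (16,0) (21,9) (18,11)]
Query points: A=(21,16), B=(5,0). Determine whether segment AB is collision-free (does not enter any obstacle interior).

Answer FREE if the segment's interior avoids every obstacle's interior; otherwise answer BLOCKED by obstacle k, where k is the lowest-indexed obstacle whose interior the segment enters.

BLOCKED by obstacle 2

Obstacle 1 [(1,21) (5,16) (6,15) (11,23) (5,24)]:
  edge (1,21)–(5,16): clear
  edge (5,16)–(6,15): clear
  edge (6,15)–(11,23): clear
  edge (11,23)–(5,24): clear
  edge (5,24)–(1,21): clear
  midpoint (13,8) outside
  → clear
Obstacle 2 [(0,8) (2,2) (10,0) (11,10)]:
  edge (0,8)–(2,2): clear
  edge (2,2)–(10,0): crosses AB
  edge (10,0)–(11,10): crosses AB
  edge (11,10)–(0,8): clear
  → BLOCKED
Obstacle 3 [(13,6) (16,0) (21,9) (18,11)]:
  edge (13,6)–(16,0): clear
  edge (16,0)–(21,9): clear
  edge (21,9)–(18,11): clear
  edge (18,11)–(13,6): clear
  midpoint (13,8) outside
  → clear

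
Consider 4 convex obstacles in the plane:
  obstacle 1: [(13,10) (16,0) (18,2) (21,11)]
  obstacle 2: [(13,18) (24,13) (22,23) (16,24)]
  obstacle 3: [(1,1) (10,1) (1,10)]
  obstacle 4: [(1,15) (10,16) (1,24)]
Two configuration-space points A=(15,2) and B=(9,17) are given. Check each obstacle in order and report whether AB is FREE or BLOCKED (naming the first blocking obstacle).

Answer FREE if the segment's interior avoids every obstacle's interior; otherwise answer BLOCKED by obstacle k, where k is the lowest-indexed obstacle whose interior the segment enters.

Obstacle 1 [(13,10) (16,0) (18,2) (21,11)]:
  edge (13,10)–(16,0): clear
  edge (16,0)–(18,2): clear
  edge (18,2)–(21,11): clear
  edge (21,11)–(13,10): clear
  midpoint (12,19/2) outside
  → clear
Obstacle 2 [(13,18) (24,13) (22,23) (16,24)]:
  edge (13,18)–(24,13): clear
  edge (24,13)–(22,23): clear
  edge (22,23)–(16,24): clear
  edge (16,24)–(13,18): clear
  midpoint (12,19/2) outside
  → clear
Obstacle 3 [(1,1) (10,1) (1,10)]:
  edge (1,1)–(10,1): clear
  edge (10,1)–(1,10): clear
  edge (1,10)–(1,1): clear
  midpoint (12,19/2) outside
  → clear
Obstacle 4 [(1,15) (10,16) (1,24)]:
  edge (1,15)–(10,16): crosses AB
  edge (10,16)–(1,24): crosses AB
  edge (1,24)–(1,15): clear
  → BLOCKED

BLOCKED by obstacle 4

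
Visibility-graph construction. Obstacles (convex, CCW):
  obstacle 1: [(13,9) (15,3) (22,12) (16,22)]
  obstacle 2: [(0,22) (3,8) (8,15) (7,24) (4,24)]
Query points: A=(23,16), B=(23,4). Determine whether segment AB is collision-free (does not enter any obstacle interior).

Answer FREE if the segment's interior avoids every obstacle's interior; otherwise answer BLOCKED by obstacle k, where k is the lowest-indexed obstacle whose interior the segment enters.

FREE

Obstacle 1 [(13,9) (15,3) (22,12) (16,22)]:
  edge (13,9)–(15,3): clear
  edge (15,3)–(22,12): clear
  edge (22,12)–(16,22): clear
  edge (16,22)–(13,9): clear
  midpoint (23,10) outside
  → clear
Obstacle 2 [(0,22) (3,8) (8,15) (7,24) (4,24)]:
  edge (0,22)–(3,8): clear
  edge (3,8)–(8,15): clear
  edge (8,15)–(7,24): clear
  edge (7,24)–(4,24): clear
  edge (4,24)–(0,22): clear
  midpoint (23,10) outside
  → clear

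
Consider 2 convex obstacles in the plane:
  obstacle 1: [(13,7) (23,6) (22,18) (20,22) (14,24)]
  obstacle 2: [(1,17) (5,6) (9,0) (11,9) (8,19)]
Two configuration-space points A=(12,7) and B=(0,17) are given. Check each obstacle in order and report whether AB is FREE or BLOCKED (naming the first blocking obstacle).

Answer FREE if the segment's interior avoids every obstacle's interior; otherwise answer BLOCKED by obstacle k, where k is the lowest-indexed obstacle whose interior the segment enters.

Obstacle 1 [(13,7) (23,6) (22,18) (20,22) (14,24)]:
  edge (13,7)–(23,6): clear
  edge (23,6)–(22,18): clear
  edge (22,18)–(20,22): clear
  edge (20,22)–(14,24): clear
  edge (14,24)–(13,7): clear
  midpoint (6,12) outside
  → clear
Obstacle 2 [(1,17) (5,6) (9,0) (11,9) (8,19)]:
  edge (1,17)–(5,6): crosses AB
  edge (5,6)–(9,0): clear
  edge (9,0)–(11,9): crosses AB
  edge (11,9)–(8,19): clear
  edge (8,19)–(1,17): clear
  → BLOCKED

BLOCKED by obstacle 2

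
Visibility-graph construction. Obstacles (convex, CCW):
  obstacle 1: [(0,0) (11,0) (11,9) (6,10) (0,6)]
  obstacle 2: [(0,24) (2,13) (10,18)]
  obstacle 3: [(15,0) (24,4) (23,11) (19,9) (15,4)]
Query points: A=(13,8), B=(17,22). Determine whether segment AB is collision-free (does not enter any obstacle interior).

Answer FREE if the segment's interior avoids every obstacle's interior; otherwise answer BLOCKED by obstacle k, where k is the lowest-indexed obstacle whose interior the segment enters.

FREE

Obstacle 1 [(0,0) (11,0) (11,9) (6,10) (0,6)]:
  edge (0,0)–(11,0): clear
  edge (11,0)–(11,9): clear
  edge (11,9)–(6,10): clear
  edge (6,10)–(0,6): clear
  edge (0,6)–(0,0): clear
  midpoint (15,15) outside
  → clear
Obstacle 2 [(0,24) (2,13) (10,18)]:
  edge (0,24)–(2,13): clear
  edge (2,13)–(10,18): clear
  edge (10,18)–(0,24): clear
  midpoint (15,15) outside
  → clear
Obstacle 3 [(15,0) (24,4) (23,11) (19,9) (15,4)]:
  edge (15,0)–(24,4): clear
  edge (24,4)–(23,11): clear
  edge (23,11)–(19,9): clear
  edge (19,9)–(15,4): clear
  edge (15,4)–(15,0): clear
  midpoint (15,15) outside
  → clear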